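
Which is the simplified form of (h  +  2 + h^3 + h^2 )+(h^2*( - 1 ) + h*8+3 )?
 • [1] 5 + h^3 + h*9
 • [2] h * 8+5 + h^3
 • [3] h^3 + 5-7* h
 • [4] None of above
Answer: 1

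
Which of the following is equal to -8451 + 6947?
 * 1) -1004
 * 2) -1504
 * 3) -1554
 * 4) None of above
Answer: 2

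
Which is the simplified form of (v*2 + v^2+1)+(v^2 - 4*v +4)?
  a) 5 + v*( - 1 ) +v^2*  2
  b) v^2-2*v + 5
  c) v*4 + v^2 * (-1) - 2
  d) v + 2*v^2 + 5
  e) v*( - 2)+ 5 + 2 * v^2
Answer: e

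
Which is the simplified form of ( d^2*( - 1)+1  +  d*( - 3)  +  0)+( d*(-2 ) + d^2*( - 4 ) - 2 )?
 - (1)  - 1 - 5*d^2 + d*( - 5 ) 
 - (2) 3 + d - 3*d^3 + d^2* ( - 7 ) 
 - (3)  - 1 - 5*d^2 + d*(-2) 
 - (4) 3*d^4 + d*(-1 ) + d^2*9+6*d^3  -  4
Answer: 1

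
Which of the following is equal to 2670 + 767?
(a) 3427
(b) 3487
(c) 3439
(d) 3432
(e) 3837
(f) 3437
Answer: f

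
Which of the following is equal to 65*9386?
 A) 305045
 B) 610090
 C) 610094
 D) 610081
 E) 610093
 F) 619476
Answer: B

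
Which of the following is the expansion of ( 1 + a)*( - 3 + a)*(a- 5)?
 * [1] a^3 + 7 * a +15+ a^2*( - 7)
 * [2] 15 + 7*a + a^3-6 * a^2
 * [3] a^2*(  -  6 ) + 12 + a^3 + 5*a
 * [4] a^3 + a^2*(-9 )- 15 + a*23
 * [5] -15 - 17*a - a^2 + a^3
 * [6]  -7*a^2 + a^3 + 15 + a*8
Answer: 1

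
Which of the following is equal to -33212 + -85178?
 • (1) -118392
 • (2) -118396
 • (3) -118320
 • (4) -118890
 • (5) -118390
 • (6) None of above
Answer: 5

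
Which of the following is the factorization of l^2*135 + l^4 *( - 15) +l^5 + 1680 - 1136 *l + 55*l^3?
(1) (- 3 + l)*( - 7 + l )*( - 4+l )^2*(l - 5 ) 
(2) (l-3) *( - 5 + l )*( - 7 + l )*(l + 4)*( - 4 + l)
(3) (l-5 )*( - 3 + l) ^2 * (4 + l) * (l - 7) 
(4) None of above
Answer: 2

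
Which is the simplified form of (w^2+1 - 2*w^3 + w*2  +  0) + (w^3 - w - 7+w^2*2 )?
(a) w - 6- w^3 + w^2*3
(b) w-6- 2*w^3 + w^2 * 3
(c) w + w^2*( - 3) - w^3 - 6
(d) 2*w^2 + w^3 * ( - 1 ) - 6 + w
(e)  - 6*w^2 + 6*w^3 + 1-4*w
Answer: a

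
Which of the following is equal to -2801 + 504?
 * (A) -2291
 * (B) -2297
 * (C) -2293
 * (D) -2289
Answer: B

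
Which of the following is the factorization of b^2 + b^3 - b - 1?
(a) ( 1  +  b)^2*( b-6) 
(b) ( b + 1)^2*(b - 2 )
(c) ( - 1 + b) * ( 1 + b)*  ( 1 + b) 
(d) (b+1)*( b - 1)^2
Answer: c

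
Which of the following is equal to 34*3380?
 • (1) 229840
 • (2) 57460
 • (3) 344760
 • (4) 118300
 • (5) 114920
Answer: 5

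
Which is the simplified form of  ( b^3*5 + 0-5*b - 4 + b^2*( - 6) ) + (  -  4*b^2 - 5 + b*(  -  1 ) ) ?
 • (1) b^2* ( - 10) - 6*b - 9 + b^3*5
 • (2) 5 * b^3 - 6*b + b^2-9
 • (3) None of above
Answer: 1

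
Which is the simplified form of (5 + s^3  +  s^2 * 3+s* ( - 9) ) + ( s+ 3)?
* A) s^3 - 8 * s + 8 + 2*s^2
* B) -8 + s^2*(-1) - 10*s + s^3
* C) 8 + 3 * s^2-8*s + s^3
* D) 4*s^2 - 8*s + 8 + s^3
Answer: C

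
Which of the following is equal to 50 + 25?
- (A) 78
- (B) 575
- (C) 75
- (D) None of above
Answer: C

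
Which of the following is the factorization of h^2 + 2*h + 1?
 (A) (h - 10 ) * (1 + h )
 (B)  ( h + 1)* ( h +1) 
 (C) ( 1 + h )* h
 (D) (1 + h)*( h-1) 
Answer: B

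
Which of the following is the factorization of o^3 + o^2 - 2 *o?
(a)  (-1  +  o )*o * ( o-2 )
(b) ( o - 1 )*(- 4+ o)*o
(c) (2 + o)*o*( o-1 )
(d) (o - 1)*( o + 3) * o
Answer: c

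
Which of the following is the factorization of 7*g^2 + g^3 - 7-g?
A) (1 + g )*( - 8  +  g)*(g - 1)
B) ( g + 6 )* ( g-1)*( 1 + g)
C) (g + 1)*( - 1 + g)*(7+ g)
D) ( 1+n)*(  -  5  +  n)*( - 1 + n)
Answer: C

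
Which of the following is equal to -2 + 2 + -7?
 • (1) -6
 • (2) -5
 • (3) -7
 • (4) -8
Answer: 3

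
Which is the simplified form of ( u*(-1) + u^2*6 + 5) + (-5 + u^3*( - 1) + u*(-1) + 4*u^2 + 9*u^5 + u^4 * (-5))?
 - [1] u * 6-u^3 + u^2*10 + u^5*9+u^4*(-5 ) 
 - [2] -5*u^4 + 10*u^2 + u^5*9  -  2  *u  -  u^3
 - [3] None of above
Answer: 2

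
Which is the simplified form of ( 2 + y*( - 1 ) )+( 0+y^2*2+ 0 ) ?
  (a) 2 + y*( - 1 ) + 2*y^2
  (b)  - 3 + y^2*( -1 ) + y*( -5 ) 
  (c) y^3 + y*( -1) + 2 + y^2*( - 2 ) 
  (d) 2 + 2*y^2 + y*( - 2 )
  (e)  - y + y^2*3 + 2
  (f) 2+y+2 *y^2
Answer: a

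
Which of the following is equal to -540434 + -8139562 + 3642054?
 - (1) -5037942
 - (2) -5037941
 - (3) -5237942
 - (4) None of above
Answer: 1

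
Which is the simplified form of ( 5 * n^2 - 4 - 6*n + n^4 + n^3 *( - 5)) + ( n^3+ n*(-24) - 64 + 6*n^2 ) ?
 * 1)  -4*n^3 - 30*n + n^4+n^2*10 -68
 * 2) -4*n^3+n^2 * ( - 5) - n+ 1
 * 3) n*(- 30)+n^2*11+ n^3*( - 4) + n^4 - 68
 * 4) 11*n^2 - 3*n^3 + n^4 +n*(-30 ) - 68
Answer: 3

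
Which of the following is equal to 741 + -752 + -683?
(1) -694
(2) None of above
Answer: 1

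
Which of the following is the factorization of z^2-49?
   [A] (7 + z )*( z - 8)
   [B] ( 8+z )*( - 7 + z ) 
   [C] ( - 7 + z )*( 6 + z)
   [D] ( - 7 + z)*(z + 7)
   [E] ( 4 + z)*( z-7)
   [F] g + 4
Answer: D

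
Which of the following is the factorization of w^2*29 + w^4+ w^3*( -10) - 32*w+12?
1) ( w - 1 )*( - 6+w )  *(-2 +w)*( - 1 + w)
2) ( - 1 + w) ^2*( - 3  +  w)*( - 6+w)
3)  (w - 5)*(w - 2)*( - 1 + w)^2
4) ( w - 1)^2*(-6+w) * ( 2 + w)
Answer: 1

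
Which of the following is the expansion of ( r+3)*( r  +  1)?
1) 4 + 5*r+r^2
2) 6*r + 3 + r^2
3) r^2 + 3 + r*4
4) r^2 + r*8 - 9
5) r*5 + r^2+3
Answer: 3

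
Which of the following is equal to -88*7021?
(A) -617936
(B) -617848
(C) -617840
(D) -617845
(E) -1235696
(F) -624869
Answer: B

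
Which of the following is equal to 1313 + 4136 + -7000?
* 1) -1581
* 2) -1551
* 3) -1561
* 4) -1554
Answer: 2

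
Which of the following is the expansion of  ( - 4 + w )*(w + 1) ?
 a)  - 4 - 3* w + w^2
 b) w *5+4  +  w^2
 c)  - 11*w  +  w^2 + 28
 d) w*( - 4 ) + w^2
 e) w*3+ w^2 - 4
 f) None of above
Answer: a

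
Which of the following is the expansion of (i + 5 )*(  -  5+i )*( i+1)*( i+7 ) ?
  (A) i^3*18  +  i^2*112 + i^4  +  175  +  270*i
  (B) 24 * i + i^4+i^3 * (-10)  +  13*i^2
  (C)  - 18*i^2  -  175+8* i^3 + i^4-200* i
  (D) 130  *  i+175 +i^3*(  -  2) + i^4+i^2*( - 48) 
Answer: C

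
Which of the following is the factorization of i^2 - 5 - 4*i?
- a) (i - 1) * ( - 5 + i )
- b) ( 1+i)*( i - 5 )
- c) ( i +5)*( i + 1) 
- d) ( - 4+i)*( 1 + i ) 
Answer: b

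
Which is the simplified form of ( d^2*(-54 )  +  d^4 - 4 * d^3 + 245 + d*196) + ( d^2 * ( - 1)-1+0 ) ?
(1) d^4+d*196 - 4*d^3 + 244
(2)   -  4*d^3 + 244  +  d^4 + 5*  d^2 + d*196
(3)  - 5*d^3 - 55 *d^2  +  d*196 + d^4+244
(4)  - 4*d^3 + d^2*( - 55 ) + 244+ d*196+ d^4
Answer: 4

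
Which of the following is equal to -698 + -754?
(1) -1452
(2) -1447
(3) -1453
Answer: 1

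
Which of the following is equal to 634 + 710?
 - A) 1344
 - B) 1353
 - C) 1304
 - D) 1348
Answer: A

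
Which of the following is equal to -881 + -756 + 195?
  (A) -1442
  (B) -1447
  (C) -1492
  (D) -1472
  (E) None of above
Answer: A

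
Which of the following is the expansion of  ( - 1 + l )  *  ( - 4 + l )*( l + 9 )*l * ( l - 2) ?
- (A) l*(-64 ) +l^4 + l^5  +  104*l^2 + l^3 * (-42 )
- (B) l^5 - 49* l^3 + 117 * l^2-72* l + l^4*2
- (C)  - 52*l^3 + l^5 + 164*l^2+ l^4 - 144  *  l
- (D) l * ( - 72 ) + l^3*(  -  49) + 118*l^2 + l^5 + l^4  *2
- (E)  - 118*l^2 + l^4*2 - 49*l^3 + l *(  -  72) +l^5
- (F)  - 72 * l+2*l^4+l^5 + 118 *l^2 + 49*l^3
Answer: D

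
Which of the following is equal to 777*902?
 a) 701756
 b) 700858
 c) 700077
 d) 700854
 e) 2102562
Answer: d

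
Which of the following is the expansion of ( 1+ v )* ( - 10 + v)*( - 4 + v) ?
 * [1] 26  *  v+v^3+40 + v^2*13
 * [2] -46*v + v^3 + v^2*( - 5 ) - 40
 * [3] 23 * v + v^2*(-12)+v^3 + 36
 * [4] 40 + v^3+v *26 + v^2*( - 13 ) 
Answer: 4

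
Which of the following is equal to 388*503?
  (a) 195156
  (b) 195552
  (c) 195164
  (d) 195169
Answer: c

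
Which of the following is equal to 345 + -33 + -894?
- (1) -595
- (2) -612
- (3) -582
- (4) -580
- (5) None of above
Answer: 3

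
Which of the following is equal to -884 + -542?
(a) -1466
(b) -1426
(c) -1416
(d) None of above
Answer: b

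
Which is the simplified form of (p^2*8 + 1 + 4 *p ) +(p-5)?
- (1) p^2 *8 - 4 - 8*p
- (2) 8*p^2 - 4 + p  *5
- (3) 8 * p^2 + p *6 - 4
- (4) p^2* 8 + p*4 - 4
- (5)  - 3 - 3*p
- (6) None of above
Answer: 2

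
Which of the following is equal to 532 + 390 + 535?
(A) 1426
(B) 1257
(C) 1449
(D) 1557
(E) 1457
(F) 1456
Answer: E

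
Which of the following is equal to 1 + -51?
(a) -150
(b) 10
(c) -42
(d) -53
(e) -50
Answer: e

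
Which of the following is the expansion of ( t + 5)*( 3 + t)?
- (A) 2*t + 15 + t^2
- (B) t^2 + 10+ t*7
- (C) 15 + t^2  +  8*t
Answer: C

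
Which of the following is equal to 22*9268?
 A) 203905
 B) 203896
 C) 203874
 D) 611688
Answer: B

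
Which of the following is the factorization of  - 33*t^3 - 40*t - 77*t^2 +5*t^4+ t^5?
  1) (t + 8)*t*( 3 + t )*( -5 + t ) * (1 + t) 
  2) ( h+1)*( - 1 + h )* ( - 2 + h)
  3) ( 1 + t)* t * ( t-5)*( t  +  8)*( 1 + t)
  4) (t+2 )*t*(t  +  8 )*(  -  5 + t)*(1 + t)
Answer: 3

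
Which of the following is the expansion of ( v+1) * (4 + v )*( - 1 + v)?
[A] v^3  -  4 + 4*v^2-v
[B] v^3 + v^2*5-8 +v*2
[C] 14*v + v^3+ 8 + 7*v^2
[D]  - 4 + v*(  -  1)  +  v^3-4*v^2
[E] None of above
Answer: A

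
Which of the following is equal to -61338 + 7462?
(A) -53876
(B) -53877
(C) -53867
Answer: A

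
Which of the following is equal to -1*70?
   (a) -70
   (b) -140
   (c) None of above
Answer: a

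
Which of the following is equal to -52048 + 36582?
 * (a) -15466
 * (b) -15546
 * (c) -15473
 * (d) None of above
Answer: a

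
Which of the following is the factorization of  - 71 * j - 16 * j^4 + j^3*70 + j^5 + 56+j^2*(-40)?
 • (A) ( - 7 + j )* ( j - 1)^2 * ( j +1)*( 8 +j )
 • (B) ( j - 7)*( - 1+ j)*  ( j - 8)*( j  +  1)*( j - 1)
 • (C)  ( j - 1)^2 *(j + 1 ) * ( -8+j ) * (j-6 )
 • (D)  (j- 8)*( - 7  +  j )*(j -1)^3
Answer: B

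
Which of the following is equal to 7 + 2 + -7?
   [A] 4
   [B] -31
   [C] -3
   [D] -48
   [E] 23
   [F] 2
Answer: F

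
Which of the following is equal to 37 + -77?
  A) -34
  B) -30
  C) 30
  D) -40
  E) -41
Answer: D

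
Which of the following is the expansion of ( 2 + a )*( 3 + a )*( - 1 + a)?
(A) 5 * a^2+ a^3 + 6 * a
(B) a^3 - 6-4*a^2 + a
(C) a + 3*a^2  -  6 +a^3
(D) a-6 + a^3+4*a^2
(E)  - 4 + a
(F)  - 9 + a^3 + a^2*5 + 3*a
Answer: D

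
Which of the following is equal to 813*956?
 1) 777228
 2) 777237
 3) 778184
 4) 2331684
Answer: 1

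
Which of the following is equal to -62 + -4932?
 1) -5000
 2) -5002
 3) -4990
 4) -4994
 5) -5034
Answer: 4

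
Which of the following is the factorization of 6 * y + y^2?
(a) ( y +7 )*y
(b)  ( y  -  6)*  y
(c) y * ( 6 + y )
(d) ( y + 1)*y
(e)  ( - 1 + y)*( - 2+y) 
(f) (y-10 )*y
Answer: c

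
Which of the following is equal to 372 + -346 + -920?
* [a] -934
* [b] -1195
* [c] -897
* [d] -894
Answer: d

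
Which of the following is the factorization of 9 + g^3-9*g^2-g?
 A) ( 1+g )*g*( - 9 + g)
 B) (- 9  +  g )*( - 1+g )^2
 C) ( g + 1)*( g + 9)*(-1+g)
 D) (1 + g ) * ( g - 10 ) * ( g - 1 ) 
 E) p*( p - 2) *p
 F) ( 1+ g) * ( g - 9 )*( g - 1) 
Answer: F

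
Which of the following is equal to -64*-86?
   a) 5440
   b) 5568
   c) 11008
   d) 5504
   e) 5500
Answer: d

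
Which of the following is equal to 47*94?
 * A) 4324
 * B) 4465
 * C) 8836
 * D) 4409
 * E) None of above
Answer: E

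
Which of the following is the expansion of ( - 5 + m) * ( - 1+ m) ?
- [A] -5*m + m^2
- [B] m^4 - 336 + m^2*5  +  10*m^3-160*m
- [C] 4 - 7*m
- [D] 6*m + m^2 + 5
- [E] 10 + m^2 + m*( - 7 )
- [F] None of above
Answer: F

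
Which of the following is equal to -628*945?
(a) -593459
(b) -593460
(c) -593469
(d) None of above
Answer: b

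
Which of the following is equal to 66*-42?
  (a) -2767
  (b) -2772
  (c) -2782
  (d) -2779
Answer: b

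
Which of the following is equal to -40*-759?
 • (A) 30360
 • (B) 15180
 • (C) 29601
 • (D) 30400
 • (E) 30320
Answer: A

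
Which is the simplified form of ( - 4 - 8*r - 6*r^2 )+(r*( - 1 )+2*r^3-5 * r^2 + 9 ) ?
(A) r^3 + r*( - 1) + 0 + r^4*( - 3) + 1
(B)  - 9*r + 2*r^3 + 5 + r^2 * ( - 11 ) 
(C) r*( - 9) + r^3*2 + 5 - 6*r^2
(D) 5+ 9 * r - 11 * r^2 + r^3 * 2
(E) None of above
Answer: B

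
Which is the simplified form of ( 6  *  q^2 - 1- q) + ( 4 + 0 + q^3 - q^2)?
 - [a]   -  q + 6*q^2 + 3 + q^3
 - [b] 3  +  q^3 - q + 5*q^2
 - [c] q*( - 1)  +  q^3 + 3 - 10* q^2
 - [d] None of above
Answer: b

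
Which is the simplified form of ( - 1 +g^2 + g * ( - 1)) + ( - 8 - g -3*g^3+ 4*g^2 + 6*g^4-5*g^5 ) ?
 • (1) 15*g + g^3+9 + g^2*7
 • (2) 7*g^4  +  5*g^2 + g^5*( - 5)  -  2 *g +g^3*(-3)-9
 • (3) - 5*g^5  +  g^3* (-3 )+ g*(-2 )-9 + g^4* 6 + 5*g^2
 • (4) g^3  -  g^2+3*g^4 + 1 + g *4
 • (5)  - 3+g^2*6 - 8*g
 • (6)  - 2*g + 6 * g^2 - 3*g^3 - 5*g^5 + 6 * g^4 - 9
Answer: 3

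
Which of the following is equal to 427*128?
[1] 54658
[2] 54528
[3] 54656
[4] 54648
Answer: 3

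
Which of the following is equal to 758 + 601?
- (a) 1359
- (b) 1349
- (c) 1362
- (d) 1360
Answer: a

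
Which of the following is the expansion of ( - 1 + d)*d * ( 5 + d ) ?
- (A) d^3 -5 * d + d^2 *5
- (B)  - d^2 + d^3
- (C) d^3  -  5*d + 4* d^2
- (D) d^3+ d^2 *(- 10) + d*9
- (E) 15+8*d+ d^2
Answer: C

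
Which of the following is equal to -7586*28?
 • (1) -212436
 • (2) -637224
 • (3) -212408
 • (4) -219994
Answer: 3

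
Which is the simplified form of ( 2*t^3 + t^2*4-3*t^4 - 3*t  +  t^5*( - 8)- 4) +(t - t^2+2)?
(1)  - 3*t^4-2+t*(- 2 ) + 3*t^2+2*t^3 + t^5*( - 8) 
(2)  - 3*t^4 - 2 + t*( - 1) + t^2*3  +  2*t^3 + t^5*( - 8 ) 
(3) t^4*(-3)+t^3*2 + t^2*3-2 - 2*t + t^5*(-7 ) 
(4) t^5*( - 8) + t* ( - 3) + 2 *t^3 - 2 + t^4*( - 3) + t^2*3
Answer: 1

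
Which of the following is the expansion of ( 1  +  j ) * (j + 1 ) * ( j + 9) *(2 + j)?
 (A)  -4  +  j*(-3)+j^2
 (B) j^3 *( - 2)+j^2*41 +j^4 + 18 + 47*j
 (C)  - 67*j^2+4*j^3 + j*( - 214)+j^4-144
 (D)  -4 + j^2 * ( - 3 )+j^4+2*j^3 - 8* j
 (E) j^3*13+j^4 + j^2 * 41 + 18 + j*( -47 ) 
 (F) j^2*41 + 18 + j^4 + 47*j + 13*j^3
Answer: F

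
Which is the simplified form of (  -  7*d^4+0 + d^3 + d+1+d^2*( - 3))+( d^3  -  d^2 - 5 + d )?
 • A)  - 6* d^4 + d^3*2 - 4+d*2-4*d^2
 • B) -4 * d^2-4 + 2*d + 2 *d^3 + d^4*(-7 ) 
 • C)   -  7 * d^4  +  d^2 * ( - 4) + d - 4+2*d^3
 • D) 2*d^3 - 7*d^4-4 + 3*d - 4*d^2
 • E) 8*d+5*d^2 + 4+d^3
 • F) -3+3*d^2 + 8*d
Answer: B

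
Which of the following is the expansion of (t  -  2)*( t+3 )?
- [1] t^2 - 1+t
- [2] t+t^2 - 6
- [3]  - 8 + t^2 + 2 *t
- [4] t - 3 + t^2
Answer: 2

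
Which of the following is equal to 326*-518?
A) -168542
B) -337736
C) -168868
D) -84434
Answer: C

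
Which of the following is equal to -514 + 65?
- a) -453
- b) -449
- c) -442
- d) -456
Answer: b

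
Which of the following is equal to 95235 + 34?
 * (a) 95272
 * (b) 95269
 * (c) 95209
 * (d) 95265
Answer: b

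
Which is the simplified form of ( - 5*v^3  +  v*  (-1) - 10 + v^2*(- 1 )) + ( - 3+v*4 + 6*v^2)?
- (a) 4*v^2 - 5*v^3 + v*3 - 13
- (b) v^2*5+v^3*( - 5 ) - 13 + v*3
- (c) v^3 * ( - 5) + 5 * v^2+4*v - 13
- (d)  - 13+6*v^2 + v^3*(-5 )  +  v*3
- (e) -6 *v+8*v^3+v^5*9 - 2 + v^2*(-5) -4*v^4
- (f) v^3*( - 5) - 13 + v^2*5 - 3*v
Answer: b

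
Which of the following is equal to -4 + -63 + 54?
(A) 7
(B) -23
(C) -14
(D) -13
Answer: D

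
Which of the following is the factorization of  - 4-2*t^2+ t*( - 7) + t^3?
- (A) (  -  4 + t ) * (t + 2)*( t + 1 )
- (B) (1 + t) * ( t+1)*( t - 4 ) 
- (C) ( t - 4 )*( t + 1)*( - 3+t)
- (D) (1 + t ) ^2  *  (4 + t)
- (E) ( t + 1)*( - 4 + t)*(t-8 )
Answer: B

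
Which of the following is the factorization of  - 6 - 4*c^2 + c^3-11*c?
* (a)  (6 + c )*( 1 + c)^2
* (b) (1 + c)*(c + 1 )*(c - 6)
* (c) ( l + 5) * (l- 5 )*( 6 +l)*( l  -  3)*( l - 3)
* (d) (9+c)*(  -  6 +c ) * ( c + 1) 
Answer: b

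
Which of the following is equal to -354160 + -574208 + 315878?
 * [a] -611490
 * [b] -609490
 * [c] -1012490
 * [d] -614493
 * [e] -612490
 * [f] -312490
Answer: e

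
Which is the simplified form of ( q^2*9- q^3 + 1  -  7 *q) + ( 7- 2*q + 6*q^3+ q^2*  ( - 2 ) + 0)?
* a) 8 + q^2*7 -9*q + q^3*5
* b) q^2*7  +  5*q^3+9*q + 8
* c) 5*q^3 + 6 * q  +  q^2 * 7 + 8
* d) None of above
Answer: a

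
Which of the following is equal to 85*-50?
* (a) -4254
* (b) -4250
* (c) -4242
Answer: b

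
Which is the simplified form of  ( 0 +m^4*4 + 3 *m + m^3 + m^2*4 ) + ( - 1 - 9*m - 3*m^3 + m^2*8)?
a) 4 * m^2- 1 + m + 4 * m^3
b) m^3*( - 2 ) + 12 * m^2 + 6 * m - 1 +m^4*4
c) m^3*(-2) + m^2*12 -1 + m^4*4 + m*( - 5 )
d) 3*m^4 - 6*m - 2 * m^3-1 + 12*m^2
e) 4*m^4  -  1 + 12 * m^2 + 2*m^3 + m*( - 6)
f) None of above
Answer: f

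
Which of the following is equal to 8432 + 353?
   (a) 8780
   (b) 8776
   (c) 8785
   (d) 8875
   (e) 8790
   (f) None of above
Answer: c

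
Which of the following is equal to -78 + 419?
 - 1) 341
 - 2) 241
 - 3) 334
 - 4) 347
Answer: 1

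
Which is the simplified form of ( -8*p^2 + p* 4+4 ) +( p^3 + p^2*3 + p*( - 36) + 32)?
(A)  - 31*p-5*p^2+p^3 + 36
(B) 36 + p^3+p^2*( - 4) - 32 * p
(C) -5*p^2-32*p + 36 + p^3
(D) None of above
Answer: C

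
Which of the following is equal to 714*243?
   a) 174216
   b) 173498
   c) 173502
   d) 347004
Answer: c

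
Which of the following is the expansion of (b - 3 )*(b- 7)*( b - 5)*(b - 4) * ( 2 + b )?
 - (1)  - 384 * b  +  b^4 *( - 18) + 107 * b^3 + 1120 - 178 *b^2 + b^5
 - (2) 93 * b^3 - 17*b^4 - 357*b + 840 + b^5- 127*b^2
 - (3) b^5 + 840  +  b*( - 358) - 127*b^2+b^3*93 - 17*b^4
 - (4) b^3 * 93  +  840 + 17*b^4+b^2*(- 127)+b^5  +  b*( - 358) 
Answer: 3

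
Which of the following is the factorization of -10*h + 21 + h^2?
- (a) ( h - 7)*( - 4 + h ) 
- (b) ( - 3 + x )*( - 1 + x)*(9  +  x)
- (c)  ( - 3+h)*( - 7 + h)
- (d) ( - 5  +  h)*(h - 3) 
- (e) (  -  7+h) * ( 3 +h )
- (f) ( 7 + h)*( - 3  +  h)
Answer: c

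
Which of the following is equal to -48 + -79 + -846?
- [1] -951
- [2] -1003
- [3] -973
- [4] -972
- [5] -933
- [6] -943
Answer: 3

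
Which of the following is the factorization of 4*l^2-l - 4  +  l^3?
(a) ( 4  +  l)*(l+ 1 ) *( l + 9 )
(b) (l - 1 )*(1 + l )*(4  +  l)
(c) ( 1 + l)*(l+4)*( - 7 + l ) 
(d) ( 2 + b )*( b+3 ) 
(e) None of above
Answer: b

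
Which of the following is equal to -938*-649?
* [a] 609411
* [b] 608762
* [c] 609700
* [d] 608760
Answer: b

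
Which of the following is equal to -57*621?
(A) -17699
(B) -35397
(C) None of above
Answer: B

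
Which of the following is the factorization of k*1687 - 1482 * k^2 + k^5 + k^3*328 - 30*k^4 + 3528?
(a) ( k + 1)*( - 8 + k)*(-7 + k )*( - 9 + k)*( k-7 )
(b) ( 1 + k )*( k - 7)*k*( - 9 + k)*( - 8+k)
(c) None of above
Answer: a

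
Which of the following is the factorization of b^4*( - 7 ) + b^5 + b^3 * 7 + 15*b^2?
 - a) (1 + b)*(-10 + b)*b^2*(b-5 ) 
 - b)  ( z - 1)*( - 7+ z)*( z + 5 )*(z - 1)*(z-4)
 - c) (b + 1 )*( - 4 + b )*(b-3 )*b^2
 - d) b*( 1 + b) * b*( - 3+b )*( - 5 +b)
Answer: d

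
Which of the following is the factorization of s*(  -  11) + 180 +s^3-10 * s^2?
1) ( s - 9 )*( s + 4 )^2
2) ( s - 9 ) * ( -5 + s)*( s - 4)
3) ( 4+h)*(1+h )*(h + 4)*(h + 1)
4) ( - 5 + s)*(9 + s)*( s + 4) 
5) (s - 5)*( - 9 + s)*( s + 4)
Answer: 5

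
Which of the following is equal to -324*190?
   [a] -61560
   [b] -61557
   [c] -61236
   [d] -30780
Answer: a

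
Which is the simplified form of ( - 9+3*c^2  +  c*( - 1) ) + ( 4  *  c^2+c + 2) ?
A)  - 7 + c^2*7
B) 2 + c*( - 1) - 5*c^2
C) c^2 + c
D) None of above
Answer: A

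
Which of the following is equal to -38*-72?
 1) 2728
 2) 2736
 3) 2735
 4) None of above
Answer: 2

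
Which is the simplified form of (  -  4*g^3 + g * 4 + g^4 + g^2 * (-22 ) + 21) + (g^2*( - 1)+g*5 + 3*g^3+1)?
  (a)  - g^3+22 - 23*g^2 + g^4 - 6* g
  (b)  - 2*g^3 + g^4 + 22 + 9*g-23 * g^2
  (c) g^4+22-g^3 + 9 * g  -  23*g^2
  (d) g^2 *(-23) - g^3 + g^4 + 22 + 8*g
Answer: c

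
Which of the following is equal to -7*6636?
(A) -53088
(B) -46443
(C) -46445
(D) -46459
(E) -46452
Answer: E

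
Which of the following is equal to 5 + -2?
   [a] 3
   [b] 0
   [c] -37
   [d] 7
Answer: a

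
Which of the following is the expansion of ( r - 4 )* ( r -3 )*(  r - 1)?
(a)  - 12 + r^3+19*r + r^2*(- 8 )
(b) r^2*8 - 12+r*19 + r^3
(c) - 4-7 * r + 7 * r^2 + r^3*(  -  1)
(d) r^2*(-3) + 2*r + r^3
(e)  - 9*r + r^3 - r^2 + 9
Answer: a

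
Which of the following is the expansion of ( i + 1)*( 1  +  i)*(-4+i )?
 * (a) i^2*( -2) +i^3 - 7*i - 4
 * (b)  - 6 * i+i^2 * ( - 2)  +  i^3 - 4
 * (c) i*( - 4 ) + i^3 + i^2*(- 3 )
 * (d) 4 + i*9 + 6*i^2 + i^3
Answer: a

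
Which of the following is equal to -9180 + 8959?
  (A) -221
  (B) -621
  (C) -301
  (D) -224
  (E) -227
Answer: A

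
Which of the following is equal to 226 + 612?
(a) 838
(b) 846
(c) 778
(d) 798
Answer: a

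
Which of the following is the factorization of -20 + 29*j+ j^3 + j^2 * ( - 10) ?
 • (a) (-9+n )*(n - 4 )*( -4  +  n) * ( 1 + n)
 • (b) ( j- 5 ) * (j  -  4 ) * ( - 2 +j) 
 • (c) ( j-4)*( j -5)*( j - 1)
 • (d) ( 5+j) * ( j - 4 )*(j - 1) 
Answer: c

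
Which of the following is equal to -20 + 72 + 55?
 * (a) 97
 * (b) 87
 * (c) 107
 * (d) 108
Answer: c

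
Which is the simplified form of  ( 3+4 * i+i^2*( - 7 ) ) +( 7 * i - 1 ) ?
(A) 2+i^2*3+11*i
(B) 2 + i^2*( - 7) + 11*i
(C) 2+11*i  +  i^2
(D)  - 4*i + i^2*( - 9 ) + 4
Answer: B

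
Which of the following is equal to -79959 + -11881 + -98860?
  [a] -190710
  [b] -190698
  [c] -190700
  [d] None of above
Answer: c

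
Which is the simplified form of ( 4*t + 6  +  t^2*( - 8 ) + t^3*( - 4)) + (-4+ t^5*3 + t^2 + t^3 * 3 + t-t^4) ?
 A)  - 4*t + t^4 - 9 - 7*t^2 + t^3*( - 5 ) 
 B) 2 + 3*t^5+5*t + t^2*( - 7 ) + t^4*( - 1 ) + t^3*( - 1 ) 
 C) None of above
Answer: B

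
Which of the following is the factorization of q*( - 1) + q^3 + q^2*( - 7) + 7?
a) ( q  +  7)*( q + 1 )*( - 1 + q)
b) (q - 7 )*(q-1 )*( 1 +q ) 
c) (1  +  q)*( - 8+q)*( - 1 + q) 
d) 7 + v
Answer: b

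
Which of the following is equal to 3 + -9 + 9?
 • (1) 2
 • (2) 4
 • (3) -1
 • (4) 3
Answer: 4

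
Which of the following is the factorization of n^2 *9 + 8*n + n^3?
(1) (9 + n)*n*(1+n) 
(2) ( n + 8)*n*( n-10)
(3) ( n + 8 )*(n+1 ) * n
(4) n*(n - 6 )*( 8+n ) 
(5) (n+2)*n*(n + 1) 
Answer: 3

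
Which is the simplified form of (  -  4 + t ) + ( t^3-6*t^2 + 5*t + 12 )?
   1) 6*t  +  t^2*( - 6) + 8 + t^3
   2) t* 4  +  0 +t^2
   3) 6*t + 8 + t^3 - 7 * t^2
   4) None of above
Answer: 1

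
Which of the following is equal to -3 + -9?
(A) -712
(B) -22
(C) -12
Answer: C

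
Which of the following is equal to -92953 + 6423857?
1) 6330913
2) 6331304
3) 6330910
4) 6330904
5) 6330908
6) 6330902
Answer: 4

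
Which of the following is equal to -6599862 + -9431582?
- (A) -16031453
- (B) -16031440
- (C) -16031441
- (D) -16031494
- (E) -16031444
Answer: E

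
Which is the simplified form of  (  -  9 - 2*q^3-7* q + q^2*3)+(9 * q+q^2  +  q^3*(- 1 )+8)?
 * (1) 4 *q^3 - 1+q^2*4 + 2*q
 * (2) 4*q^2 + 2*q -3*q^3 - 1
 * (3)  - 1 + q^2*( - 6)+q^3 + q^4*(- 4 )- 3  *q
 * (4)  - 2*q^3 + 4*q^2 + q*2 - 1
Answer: 2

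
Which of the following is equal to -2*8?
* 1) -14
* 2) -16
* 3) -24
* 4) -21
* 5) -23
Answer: 2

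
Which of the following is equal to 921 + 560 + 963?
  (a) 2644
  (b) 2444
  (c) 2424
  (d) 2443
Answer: b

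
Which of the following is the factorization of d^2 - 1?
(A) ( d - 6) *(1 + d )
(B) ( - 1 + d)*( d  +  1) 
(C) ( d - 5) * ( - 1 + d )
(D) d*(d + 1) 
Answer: B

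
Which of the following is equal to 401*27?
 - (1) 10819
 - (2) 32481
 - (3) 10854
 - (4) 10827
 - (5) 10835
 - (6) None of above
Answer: 4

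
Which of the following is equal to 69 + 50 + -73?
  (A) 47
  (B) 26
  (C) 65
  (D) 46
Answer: D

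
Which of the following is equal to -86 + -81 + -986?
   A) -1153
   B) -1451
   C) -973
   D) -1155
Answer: A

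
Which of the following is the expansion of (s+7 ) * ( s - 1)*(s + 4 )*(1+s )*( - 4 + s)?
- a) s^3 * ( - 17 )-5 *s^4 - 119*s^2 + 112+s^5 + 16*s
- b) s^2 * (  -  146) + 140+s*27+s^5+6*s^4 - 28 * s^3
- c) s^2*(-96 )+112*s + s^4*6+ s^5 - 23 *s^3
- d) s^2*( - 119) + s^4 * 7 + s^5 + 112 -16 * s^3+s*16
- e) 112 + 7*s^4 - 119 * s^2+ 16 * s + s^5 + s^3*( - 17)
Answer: e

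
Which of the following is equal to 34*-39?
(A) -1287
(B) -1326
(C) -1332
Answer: B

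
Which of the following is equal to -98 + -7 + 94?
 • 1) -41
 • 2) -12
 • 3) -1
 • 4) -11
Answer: 4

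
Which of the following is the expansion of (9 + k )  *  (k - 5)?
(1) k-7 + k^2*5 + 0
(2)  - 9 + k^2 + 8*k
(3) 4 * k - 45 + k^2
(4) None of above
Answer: 3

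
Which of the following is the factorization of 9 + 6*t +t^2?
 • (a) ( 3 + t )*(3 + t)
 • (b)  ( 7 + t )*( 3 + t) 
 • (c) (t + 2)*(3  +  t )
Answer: a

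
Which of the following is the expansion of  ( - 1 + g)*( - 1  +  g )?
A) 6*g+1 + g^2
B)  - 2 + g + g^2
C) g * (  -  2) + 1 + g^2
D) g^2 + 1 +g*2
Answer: C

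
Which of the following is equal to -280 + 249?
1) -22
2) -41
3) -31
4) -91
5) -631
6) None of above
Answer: 3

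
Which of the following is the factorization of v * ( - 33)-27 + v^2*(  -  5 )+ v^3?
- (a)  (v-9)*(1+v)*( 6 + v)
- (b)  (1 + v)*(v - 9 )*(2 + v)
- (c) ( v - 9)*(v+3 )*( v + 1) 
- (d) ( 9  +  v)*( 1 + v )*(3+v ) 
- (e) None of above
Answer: c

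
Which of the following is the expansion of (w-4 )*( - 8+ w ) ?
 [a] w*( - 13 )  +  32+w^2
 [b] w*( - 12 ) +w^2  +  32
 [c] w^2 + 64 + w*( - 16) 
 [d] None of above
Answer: b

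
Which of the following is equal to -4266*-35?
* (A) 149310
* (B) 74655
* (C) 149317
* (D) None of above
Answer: A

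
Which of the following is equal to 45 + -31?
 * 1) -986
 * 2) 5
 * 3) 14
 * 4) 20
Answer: 3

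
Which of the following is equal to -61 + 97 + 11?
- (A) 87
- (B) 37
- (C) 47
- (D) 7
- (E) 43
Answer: C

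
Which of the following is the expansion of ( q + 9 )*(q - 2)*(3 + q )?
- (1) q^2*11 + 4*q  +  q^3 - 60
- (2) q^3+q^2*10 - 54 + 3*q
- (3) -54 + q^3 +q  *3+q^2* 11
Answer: 2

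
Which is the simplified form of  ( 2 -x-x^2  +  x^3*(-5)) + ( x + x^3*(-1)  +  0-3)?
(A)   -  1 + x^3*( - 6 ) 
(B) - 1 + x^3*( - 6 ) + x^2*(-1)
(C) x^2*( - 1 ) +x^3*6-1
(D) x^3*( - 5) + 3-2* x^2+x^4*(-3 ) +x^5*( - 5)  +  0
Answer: B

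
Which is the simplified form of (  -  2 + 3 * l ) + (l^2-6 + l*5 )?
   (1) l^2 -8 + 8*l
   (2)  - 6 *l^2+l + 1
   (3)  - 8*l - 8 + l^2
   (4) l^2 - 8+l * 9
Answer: 1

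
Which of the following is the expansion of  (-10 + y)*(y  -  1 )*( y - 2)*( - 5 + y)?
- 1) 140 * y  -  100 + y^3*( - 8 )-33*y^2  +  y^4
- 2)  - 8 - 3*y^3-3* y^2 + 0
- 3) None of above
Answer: 3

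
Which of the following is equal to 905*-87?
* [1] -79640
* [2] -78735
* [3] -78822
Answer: 2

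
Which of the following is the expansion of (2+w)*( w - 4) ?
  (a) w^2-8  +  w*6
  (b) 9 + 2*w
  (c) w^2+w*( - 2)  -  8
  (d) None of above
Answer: c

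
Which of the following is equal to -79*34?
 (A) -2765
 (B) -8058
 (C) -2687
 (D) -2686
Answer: D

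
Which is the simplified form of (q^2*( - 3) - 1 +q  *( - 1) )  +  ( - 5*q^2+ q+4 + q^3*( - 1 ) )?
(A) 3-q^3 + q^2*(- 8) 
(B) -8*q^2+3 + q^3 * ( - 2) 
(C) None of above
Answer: A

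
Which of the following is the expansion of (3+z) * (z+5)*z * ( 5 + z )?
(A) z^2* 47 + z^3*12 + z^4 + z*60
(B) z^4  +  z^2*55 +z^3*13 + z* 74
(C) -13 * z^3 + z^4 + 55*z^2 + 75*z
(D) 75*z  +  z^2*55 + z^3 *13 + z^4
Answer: D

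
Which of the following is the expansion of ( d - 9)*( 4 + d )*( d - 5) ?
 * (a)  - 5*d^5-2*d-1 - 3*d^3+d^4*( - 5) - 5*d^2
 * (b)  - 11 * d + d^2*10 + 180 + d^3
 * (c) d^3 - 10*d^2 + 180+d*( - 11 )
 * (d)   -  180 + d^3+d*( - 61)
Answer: c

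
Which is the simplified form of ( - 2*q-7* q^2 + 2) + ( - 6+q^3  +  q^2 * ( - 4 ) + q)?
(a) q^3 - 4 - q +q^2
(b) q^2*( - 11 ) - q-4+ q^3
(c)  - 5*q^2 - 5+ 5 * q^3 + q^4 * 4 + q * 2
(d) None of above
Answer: b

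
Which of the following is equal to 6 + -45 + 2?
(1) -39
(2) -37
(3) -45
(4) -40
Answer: 2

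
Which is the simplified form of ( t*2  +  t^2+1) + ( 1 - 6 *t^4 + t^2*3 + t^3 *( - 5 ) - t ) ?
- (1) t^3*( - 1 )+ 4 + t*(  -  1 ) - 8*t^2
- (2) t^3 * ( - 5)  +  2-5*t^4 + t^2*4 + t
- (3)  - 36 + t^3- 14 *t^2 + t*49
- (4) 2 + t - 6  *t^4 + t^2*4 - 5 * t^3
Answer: 4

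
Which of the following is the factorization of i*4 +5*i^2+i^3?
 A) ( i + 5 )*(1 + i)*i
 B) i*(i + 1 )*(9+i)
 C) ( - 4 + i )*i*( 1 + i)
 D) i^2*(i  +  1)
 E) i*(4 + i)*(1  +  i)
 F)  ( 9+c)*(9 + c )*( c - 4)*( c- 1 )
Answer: E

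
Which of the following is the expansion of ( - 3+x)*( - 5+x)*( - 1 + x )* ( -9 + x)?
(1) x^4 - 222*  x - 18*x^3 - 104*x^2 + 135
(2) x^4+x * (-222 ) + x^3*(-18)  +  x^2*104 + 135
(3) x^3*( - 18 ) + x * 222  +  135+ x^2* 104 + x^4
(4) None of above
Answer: 2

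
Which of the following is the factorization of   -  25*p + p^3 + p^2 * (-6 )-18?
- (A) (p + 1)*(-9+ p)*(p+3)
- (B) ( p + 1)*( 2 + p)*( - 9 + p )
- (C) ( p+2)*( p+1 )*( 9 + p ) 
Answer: B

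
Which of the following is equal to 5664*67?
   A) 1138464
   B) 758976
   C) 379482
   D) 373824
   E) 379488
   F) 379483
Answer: E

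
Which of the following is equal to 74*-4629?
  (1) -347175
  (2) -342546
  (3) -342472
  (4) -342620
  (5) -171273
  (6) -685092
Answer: 2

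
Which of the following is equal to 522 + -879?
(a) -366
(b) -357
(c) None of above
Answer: b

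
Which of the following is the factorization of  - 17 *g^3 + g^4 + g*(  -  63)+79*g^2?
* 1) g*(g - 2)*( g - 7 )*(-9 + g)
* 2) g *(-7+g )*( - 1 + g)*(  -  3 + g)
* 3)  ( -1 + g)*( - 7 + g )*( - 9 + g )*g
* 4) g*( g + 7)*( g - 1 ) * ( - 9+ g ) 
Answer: 3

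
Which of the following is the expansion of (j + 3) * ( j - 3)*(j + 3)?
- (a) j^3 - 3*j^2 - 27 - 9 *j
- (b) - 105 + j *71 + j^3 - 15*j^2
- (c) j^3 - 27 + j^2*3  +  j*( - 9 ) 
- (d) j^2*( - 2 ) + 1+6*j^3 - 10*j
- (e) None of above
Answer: c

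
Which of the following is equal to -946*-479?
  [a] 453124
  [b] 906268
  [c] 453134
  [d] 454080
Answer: c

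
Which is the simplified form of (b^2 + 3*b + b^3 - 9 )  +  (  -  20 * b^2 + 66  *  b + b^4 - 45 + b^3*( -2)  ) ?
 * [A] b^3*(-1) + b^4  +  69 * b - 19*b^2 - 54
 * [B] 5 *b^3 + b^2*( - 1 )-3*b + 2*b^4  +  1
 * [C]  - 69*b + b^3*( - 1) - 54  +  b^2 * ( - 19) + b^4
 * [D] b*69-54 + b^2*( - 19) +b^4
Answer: A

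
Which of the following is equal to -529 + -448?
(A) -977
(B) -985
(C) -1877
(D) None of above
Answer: A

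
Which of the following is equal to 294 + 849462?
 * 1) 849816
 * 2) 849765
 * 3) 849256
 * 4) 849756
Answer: 4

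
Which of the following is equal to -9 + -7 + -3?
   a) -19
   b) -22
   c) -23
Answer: a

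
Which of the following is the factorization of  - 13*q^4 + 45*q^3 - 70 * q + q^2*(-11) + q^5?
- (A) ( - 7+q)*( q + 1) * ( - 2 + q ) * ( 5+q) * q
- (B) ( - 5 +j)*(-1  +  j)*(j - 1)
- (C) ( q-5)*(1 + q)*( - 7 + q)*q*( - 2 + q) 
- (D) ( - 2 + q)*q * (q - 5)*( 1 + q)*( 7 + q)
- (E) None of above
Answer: C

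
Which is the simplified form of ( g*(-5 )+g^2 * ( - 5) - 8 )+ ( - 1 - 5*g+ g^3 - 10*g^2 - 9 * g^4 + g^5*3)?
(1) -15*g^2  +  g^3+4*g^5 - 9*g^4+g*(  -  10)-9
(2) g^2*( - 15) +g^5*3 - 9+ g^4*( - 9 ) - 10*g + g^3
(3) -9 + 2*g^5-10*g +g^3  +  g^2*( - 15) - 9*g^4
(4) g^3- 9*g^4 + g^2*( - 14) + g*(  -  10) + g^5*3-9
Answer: 2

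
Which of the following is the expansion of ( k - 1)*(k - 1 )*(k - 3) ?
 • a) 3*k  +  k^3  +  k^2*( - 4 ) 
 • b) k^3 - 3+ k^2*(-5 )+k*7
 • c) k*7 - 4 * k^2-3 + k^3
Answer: b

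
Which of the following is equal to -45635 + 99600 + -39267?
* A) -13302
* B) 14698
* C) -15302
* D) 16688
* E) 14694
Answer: B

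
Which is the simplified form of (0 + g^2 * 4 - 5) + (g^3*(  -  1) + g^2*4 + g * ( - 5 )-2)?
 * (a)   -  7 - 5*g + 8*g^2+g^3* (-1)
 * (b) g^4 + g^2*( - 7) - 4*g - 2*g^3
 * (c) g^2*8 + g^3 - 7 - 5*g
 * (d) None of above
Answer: a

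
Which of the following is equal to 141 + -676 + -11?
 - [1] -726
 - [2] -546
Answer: 2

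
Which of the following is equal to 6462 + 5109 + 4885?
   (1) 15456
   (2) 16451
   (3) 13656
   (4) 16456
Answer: 4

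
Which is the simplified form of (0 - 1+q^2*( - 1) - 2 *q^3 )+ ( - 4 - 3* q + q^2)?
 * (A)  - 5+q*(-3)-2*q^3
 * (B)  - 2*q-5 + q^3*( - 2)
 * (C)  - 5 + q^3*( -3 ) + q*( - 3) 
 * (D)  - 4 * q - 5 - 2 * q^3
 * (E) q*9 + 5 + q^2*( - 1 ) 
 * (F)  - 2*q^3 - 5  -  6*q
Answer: A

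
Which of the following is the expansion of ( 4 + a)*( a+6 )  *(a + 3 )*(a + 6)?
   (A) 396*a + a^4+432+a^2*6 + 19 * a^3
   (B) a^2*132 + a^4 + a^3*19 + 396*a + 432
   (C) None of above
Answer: B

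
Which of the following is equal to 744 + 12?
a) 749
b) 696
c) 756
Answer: c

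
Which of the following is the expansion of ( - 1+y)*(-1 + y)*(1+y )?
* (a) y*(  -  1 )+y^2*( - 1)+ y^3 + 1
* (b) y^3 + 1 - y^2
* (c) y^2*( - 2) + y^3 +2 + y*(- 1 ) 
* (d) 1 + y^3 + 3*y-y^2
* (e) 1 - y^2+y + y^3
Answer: a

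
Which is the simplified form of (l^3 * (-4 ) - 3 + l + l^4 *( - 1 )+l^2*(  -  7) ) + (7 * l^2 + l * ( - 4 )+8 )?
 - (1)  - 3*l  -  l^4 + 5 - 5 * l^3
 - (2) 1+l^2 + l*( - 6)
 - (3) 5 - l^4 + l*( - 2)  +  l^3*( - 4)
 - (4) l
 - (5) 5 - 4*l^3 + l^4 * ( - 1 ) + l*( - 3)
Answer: 5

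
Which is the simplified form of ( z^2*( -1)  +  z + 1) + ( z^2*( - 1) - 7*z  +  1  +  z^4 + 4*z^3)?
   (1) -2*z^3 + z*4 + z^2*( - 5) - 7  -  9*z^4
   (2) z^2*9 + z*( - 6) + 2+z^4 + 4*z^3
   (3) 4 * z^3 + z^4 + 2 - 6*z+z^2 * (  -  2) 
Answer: 3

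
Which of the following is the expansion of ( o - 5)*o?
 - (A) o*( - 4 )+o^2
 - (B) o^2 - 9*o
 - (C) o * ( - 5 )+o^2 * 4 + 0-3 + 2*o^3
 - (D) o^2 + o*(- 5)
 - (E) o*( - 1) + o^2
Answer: D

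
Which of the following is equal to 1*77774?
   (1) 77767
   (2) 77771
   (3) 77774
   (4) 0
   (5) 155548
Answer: 3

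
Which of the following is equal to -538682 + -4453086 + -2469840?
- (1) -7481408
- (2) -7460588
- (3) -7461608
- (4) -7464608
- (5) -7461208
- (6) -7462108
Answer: 3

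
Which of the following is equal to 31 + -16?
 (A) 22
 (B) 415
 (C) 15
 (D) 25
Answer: C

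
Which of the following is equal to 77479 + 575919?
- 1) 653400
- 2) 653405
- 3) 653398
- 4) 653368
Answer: 3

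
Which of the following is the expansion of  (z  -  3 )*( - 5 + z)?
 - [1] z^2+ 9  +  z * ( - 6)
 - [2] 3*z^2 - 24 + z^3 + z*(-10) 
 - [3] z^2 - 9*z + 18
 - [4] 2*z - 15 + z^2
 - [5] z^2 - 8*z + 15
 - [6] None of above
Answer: 5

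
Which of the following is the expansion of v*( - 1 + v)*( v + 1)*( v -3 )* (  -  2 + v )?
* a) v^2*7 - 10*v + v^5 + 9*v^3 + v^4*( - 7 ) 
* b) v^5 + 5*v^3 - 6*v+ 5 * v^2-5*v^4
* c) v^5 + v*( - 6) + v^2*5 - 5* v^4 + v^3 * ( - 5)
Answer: b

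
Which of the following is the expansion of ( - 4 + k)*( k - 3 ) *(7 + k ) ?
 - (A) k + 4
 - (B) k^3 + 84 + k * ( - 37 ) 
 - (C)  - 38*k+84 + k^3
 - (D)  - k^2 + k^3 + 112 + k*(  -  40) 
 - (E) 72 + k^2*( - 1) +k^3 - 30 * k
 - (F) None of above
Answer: B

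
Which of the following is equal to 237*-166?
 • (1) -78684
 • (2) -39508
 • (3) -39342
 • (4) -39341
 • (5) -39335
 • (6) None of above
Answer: 3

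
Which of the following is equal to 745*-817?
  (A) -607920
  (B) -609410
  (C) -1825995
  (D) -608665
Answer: D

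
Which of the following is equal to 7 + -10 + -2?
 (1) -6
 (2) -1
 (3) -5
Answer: 3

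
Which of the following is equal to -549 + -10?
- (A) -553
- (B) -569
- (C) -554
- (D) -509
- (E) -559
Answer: E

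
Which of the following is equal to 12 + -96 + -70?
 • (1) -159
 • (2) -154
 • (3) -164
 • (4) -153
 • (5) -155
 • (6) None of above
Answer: 2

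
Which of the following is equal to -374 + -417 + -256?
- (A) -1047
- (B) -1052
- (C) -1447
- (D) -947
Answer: A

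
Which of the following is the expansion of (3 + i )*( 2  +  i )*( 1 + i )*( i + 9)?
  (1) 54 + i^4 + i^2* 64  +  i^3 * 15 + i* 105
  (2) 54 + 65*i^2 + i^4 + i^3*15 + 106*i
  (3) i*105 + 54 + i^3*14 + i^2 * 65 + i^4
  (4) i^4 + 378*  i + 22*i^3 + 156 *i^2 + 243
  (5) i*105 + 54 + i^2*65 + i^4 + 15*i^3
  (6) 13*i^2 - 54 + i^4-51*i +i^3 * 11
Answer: 5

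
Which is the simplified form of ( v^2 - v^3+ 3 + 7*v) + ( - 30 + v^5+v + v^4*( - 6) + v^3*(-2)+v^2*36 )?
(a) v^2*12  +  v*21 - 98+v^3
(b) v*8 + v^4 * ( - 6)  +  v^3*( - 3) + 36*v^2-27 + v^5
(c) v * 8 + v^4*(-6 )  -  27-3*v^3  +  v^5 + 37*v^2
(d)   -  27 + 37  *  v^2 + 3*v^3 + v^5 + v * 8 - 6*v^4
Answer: c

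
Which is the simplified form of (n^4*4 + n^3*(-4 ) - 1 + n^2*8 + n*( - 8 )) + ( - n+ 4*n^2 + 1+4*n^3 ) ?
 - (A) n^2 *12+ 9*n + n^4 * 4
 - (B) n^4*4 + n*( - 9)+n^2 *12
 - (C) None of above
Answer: B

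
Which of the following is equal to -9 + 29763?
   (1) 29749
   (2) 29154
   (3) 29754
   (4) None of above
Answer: 3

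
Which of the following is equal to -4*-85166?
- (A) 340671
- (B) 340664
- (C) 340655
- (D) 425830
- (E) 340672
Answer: B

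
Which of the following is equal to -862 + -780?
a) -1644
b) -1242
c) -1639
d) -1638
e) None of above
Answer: e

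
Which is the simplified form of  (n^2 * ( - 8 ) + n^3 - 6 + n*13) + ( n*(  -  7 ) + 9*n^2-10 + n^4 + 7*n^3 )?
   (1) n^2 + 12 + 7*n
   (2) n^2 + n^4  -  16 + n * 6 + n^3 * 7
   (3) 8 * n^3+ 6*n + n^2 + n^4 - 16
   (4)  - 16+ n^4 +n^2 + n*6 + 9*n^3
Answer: 3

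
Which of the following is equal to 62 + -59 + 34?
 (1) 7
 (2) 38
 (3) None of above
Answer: 3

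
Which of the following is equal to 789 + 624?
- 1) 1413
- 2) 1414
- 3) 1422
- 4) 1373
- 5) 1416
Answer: 1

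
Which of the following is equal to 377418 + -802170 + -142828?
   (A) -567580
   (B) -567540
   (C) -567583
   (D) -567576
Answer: A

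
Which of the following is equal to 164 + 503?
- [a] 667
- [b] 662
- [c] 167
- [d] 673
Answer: a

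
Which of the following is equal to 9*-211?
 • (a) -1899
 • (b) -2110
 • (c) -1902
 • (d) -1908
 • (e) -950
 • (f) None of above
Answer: a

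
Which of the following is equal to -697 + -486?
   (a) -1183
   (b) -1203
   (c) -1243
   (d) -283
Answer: a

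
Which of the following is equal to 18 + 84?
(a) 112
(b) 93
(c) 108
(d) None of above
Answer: d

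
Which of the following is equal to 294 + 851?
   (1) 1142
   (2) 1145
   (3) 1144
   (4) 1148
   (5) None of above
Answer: 2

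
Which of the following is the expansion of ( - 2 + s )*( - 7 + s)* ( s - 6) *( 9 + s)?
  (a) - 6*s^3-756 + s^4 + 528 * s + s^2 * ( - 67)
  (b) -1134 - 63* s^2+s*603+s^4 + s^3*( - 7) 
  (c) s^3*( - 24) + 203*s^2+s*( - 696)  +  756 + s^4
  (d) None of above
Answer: a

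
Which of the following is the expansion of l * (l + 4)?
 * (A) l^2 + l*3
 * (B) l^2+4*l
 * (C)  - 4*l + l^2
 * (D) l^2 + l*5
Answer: B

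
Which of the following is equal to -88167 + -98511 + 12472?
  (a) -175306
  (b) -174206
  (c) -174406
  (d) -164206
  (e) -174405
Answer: b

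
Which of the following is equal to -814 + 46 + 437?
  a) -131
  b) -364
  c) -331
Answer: c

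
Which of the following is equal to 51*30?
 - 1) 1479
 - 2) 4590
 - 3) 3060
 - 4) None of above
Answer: 4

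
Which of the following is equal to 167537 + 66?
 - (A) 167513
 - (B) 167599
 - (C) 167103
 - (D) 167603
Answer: D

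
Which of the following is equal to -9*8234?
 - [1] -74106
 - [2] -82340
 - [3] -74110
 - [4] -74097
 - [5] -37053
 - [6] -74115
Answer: 1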